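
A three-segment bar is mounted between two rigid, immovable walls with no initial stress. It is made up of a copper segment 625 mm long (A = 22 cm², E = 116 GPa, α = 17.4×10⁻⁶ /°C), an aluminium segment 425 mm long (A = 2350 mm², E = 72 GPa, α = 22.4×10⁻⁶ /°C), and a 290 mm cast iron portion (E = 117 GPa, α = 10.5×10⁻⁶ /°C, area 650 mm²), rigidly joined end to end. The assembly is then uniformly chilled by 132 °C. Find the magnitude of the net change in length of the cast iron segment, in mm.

With the walls removed the bar would change length by δ_free = Σ αᵢΔT Lᵢ = 17.4×10⁻⁶×132×625 + 22.4×10⁻⁶×132×425 + 10.5×10⁻⁶×132×290 = 3.094 mm.
The rigid supports impose zero overall length change; the single axial force P common to all segments must satisfy P Σ Lᵢ/(AᵢEᵢ) = δ_free.
Σ Lᵢ/(AᵢEᵢ) = 625/(2200×116×10³) + 425/(2350×72×10³) + 290/(650×117×10³) = 8.774×10⁻⁶ mm/N.
P = 3.094 / 8.774×10⁻⁶ = 352600 N = 352.6 kN, tensile.
For the cast iron segment, free thermal change = 10.5×10⁻⁶×132×290 = 0.4019 mm and elastic change from P = 352600×290/(650×117×10³) = 1.345 mm; these oppose, so the net change is 0.943 mm (segment lengthens).

|ΔL| ≈ 0.943 mm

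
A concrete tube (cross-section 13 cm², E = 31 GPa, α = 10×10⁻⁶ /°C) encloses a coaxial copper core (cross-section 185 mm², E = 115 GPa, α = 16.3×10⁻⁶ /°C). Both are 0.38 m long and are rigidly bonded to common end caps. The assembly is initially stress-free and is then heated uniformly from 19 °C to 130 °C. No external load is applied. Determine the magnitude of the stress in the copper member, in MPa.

Equilibrium of a rigid end plate with no external load gives equal and opposite internal forces ±P in the two members. Since α_{copper} > α_{concrete}, heating drives the copper into compression and the concrete into tension.
Setting the final lengths equal and cancelling L: (α₁ − α₂)ΔT = P/(A₁E₁) + P/(A₂E₂).
|α₁ − α₂|·ΔT = 6.3×10⁻⁶ × 111 = 0.0006993.
1/(A₁E₁) + 1/(A₂E₂) = 1/(1300×31×10³) + 1/(185×115×10³) = 7.182×10⁻⁸ N⁻¹.
P = 0.0006993 / 7.182×10⁻⁸ = 9737 N = 9.737 kN.
σ_{copper} = P/A₂ = 9737/185 = 52.63 MPa, compressive.

σ ≈ 52.6 MPa (compressive)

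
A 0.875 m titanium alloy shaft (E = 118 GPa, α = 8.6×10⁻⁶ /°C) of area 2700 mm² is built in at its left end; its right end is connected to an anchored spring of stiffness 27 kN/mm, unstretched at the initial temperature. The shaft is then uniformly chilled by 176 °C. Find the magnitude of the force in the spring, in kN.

Free thermal contraction: δ_free = αΔT L = 8.6×10⁻⁶ × 176 × 875 = 1.324 mm.
With a force P in the spring, the elastic change of the shaft is PL/(AE) and that of the spring is P/k; compatibility requires their sum to equal δ_free.
So P = δ_free / [L/(AE) + 1/k] = 1.324 / [ 875/(2700×118×10³) + 1/(27×10³) ].
P = 1.324 / 3.978×10⁻⁵ = 33290 N.

P ≈ 33.3 kN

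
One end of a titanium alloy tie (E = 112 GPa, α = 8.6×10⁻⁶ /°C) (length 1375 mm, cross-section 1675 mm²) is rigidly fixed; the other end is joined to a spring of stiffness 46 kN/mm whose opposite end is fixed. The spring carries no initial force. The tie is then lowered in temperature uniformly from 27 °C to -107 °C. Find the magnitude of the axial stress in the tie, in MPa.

σ ≈ 32.5 MPa (tensile)

The unrestrained thermal change is αΔT L = 8.6×10⁻⁶ × 134 × 1375 = 1.585 mm.
Let P be the tensile force in the spring. The tie extends elastically by PL/(AE) and the spring stretches by P/k; together these equal δ_free.
So P = δ_free / [L/(AE) + 1/k] = 1.585 / [ 1375/(1675×112×10³) + 1/(46×10³) ].
P = 1.585 / 2.907×10⁻⁵ = 54510 N.
σ = P/A = 54510/1675 = 32.54 MPa.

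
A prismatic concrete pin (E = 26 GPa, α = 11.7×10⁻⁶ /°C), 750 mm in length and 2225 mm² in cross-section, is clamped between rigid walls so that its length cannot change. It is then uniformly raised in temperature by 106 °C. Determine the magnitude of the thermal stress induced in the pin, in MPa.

σ ≈ 32.2 MPa (compressive)

Because both ends are immovable the net strain is zero, and the suppressed thermal strain is αΔT = 11.7×10⁻⁶ × 106 = 1240.2×10⁻⁶.
σ = EαΔT = 26×10³ × 11.7×10⁻⁶ × 106 = 32.25 MPa (compressive; the pin is trying to expand).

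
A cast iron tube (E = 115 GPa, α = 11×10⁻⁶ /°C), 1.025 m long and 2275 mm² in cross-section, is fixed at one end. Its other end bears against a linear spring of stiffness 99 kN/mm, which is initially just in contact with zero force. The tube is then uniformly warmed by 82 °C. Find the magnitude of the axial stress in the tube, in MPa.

Free thermal expansion: δ_free = αΔT L = 11×10⁻⁶ × 82 × 1025 = 0.9245 mm.
With a force P in the spring, the elastic change of the tube is PL/(AE) and that of the spring is P/k; compatibility requires their sum to equal δ_free.
So P = δ_free / [L/(AE) + 1/k] = 0.9245 / [ 1025/(2275×115×10³) + 1/(99×10³) ].
P = 0.9245 / 1.402×10⁻⁵ = 65950 N.
σ = P/A = 65950/2275 = 28.99 MPa.

σ ≈ 29 MPa (compressive)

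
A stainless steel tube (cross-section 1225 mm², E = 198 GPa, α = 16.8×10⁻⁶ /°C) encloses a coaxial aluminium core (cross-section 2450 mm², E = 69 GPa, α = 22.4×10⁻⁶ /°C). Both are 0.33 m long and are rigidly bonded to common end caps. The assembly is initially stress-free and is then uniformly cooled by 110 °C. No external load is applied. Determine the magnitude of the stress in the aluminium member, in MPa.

σ ≈ 25 MPa (tensile)

The aluminium has the larger α, so on cooling it would change length more than the stainless steel if both were free. The rigid plates force a common final length, so the aluminium is put into tension and the stainless steel into compression, with equal and opposite forces P (no external load).
Equating the net (thermal + elastic) strains gives |α₁ − α₂|·ΔT = P·[1/(A₁E₁) + 1/(A₂E₂)].
|α₁ − α₂|·ΔT = 5.6×10⁻⁶ × 110 = 0.000616.
1/(A₁E₁) + 1/(A₂E₂) = 1/(1225×198×10³) + 1/(2450×69×10³) = 1.004×10⁻⁸ N⁻¹.
So P = 0.000616 / 1.004×10⁻⁸ = 61.37 kN.
σ_{aluminium} = P/A₂ = 61370/2450 = 25.05 MPa, tensile.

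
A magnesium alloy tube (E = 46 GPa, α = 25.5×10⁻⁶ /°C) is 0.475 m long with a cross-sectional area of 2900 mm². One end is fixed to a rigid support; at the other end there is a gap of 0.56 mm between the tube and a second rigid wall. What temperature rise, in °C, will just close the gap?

ΔT ≈ 46.2 °C

The gap closes when αΔT L = 0.56 mm, since the tube is still unstressed at that instant.
ΔT = 0.56 / (25.5×10⁻⁶ × 475) = 46.23 °C.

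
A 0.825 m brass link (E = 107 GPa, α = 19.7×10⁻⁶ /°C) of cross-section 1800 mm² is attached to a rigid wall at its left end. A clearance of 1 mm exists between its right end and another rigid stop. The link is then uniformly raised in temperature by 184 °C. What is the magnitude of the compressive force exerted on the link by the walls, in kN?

Unrestrained expansion: δ_free = αΔT L = 19.7×10⁻⁶ × 184 × 825 = 2.99 mm.
The gap closes (δ_free > 1 mm) and the wall then resists a further 2.99 − 1 = 1.99 mm of expansion.
That suppressed elongation corresponds to σ = E·Δ/L = 107×10³ × 1.99/825 = 258.2 MPa.
Force on the wall = σA = 258.2 × 1800 mm² = 464.7 kN.

P ≈ 465 kN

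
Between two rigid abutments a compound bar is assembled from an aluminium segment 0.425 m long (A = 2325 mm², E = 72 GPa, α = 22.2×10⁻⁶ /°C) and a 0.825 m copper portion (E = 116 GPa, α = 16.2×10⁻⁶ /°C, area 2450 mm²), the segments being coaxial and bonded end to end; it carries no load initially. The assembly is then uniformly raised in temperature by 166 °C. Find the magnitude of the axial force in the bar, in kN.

P ≈ 696 kN (compressive)

With the walls removed the bar would change length by δ_free = Σ αᵢΔT Lᵢ = 22.2×10⁻⁶×166×425 + 16.2×10⁻⁶×166×825 = 3.785 mm.
Since the ends are fixed, an axial force P builds up, equal in every segment, with P · Σ Lᵢ/(AᵢEᵢ) = δ_free.
The series flexibility is Σ Lᵢ/(AᵢEᵢ) = 425/(2325×72×10³) + 825/(2450×116×10³) = 5.442×10⁻⁶ mm/N.
Hence P = δ_free / Σ(L/AE) = 3.785/5.442×10⁻⁶ = 695.5 kN (compressive).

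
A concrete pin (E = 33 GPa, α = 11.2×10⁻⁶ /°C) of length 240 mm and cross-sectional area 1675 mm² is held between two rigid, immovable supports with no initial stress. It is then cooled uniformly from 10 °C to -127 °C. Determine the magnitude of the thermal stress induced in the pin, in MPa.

Because both ends are immovable the net strain is zero, and the suppressed thermal strain is αΔT = 11.2×10⁻⁶ × 137 = 1534.4×10⁻⁶.
σ = EαΔT = 33×10³ × 11.2×10⁻⁶ × 137 = 50.64 MPa (tensile; the pin is trying to contract).

σ ≈ 50.6 MPa (tensile)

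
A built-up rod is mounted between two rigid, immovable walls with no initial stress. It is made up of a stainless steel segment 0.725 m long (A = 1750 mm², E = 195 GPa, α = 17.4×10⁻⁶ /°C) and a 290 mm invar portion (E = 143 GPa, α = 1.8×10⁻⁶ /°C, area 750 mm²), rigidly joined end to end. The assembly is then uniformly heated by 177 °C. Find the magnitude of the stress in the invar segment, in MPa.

Free thermal expansion of the whole bar: Σ αᵢΔT Lᵢ = 17.4×10⁻⁶×177×725 + 1.8×10⁻⁶×177×290 = 2.325 mm.
The rigid supports impose zero overall length change; the single axial force P common to all segments must satisfy P Σ Lᵢ/(AᵢEᵢ) = δ_free.
The series flexibility is Σ Lᵢ/(AᵢEᵢ) = 725/(1750×195×10³) + 290/(750×143×10³) = 4.829×10⁻⁶ mm/N.
P = 2.325 / 4.829×10⁻⁶ = 481600 N = 481.6 kN, compressive.
σ_{invar} = P / A = 481600 / 750 = 642.1 MPa.

σ ≈ 642 MPa (compressive)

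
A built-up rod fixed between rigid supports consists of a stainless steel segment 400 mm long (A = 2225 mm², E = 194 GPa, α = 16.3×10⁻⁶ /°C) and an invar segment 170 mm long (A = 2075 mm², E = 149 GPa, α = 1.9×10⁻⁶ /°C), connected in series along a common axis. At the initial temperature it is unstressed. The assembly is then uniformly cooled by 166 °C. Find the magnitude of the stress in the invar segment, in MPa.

With the walls removed the bar would change length by δ_free = Σ αᵢΔT Lᵢ = 16.3×10⁻⁶×166×400 + 1.9×10⁻⁶×166×170 = 1.136 mm.
Since the ends are fixed, an axial force P builds up, equal in every segment, with P · Σ Lᵢ/(AᵢEᵢ) = δ_free.
The series flexibility is Σ Lᵢ/(AᵢEᵢ) = 400/(2225×194×10³) + 170/(2075×149×10³) = 1.477×10⁻⁶ mm/N.
So P = 1.136 / 1.477×10⁻⁶ = 769.3 kN, tensile.
σ_{invar} = P / A = 769300 / 2075 = 370.8 MPa.

σ ≈ 371 MPa (tensile)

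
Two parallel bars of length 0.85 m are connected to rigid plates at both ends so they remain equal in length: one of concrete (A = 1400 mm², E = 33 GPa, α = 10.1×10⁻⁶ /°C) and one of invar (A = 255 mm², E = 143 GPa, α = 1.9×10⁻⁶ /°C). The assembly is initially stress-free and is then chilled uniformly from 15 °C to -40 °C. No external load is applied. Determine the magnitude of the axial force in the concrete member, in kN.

Both members must finish at the same length. With the larger α, the concrete tends to over-contract; the plates restrain it, putting the concrete in tension and the invar in compression. With no external load the two internal forces are equal and opposite, magnitude P.
Setting the final lengths equal and cancelling L: (α₁ − α₂)ΔT = P/(A₁E₁) + P/(A₂E₂).
|α₁ − α₂|·ΔT = 8.2×10⁻⁶ × 55 = 0.000451.
1/(A₁E₁) + 1/(A₂E₂) = 1/(1400×33×10³) + 1/(255×143×10³) = 4.907×10⁻⁸ N⁻¹.
So P = 0.000451 / 4.907×10⁻⁸ = 9.191 kN.

P ≈ 9.19 kN (tensile in the concrete)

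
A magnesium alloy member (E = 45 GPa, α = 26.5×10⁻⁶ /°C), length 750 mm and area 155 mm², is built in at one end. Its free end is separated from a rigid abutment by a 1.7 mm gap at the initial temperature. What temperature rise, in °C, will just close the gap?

The gap closes when αΔT L = 1.7 mm, since the member is still unstressed at that instant.
ΔT = 1.7 / (26.5×10⁻⁶ × 750) = 85.53 °C.

ΔT ≈ 85.5 °C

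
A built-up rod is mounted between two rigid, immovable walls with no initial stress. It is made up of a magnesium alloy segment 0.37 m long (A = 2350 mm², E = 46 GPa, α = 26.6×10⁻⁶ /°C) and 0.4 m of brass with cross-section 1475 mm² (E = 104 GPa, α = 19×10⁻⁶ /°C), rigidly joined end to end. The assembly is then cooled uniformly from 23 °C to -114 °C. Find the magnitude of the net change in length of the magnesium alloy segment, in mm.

If the supports were absent, the total length change would be Σ αᵢΔT Lᵢ = 26.6×10⁻⁶×137×370 + 19×10⁻⁶×137×400 = 2.39 mm.
Since the ends are fixed, an axial force P builds up, equal in every segment, with P · Σ Lᵢ/(AᵢEᵢ) = δ_free.
The series flexibility is Σ Lᵢ/(AᵢEᵢ) = 370/(2350×46×10³) + 400/(1475×104×10³) = 6.03×10⁻⁶ mm/N.
Hence P = δ_free / Σ(L/AE) = 2.39/6.03×10⁻⁶ = 396.3 kN (tensile).
For the magnesium alloy segment, free thermal change = 26.6×10⁻⁶×137×370 = 1.348 mm and elastic change from P = 396300×370/(2350×46×10³) = 1.356 mm; these oppose, so the net change is 0.00794 mm (segment lengthens).

|ΔL| ≈ 0.00794 mm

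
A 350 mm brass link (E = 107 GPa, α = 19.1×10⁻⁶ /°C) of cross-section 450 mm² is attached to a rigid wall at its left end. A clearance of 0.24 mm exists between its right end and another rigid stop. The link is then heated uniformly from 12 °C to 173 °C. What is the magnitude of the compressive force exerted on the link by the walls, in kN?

Free thermal elongation = αΔT L = 19.1×10⁻⁶ × 161 × 350 = 1.076 mm.
After closing the 0.24 mm clearance, 1.076 − 0.24 = 0.8363 mm of expansion remains to be suppressed by the wall.
Compatibility: PL/(AE) = 0.8363 mm, so σ = P/A = E × (0.8363/350) = 255.7 MPa.
P = σA = 255.7 × 450 = 115 kN.

P ≈ 115 kN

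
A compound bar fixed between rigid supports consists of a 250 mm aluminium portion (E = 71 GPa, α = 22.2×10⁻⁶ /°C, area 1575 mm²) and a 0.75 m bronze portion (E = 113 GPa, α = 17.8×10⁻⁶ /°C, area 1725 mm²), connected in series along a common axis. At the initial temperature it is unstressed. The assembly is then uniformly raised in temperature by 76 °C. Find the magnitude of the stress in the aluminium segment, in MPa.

σ ≈ 150 MPa (compressive)

With the walls removed the bar would change length by δ_free = Σ αᵢΔT Lᵢ = 22.2×10⁻⁶×76×250 + 17.8×10⁻⁶×76×750 = 1.436 mm.
The rigid supports impose zero overall length change; the single axial force P common to all segments must satisfy P Σ Lᵢ/(AᵢEᵢ) = δ_free.
The series flexibility is Σ Lᵢ/(AᵢEᵢ) = 250/(1575×71×10³) + 750/(1725×113×10³) = 6.083×10⁻⁶ mm/N.
So P = 1.436 / 6.083×10⁻⁶ = 236.1 kN, compressive.
σ_{aluminium} = P / A = 236100 / 1575 = 149.9 MPa.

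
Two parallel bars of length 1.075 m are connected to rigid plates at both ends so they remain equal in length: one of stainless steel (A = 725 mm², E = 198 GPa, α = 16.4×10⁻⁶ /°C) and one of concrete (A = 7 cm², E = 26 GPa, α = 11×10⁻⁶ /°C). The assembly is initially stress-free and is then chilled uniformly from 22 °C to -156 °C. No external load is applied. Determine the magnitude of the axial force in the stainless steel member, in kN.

P ≈ 15.5 kN (tensile in the stainless steel)

Both members must finish at the same length. With the larger α, the stainless steel tends to over-contract; the plates restrain it, putting the stainless steel in tension and the concrete in compression. With no external load the two internal forces are equal and opposite, magnitude P.
Compatibility of the two members (thermal + elastic change equal): (α₁ − α₂)ΔT = P·[1/(A₁E₁) + 1/(A₂E₂)].
|α₁ − α₂|·ΔT = 5.4×10⁻⁶ × 178 = 0.0009612.
1/(A₁E₁) + 1/(A₂E₂) = 1/(725×198×10³) + 1/(700×26×10³) = 6.191×10⁻⁸ N⁻¹.
P = 0.0009612 / 6.191×10⁻⁸ = 15530 N = 15.53 kN.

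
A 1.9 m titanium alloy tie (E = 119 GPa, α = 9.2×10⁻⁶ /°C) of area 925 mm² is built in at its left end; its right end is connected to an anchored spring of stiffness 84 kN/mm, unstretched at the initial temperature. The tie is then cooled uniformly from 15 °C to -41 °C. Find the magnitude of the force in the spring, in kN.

P ≈ 33.6 kN

Free thermal contraction: δ_free = αΔT L = 9.2×10⁻⁶ × 56 × 1900 = 0.9789 mm.
With a force P in the spring, the elastic change of the tie is PL/(AE) and that of the spring is P/k; compatibility requires their sum to equal δ_free.
P [ L/(AE) + 1/k ] = δ_free → P [ 1900/(925×119×10³) + 1/(84×10³) ] = 0.9789.
P = 0.9789 / 2.917×10⁻⁵ = 33560 N.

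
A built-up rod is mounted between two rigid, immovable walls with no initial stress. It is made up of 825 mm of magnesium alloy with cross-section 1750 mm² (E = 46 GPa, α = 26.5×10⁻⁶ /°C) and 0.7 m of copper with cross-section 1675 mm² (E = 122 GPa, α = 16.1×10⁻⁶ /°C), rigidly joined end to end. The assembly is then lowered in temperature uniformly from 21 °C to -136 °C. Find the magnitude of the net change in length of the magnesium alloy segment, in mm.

Free thermal contraction of the whole bar: Σ αᵢΔT Lᵢ = 26.5×10⁻⁶×157×825 + 16.1×10⁻⁶×157×700 = 5.202 mm.
The rigid supports impose zero overall length change; the single axial force P common to all segments must satisfy P Σ Lᵢ/(AᵢEᵢ) = δ_free.
Σ Lᵢ/(AᵢEᵢ) = 825/(1750×46×10³) + 700/(1675×122×10³) = 1.367×10⁻⁵ mm/N.
Hence P = δ_free / Σ(L/AE) = 5.202/1.367×10⁻⁵ = 380.4 kN (tensile).
For the magnesium alloy segment, free thermal change = 26.5×10⁻⁶×157×825 = 3.432 mm and elastic change from P = 380400×825/(1750×46×10³) = 3.899 mm; these oppose, so the net change is 0.466 mm (segment lengthens).

|ΔL| ≈ 0.466 mm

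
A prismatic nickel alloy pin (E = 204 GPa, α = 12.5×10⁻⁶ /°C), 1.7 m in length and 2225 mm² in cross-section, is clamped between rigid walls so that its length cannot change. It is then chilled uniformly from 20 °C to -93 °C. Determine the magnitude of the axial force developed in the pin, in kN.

Full restraint means ε = 0, so the stress is σ = EαΔT = 204×10³ × 12.5×10⁻⁶ × 113 = 288.1 MPa.
Then P = σA = 288.1 × 2225 mm² = 641.1 kN, tensile.

P ≈ 641 kN (tensile)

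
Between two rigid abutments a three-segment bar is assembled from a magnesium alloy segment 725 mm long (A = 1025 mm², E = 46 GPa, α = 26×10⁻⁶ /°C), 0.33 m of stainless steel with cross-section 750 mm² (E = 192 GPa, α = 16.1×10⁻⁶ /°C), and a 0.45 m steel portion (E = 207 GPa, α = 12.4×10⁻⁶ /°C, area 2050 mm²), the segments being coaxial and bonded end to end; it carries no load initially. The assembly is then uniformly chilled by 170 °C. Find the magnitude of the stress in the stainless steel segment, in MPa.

σ ≈ 360 MPa (tensile)

With the walls removed the bar would change length by δ_free = Σ αᵢΔT Lᵢ = 26×10⁻⁶×170×725 + 16.1×10⁻⁶×170×330 + 12.4×10⁻⁶×170×450 = 5.056 mm.
The walls prevent any net length change, so an axial force P (same in every segment) develops. Compatibility: P · Σ Lᵢ/(AᵢEᵢ) = δ_free.
Σ Lᵢ/(AᵢEᵢ) = 725/(1025×46×10³) + 330/(750×192×10³) + 450/(2050×207×10³) = 1.873×10⁻⁵ mm/N.
P = 5.056 / 1.873×10⁻⁵ = 270000 N = 270 kN, tensile.
σ_{stainless steel} = P / A = 270000 / 750 = 360 MPa.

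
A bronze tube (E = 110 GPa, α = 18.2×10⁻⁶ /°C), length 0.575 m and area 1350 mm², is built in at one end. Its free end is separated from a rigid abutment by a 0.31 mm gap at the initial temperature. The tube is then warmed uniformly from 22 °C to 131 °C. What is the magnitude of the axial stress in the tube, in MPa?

If the wall were absent the tube would grow by αΔT L = 18.2×10⁻⁶ × 109 × 575 = 1.141 mm.
This exceeds the 0.31 mm gap, so the wall pushes back. The portion of expansion that must be recovered elastically is δ_free − gap = 1.141 − 0.31 = 0.8307 mm.
Compatibility: PL/(AE) = 0.8307 mm, so σ = P/A = E × (0.8307/575) = 158.9 MPa.

σ ≈ 159 MPa (compressive)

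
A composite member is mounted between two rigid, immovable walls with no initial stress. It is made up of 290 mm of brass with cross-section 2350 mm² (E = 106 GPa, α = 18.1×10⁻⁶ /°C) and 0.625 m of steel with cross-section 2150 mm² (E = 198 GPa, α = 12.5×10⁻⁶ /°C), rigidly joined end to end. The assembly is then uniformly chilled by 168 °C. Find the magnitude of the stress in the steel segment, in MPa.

σ ≈ 388 MPa (tensile)

Free thermal contraction of the whole bar: Σ αᵢΔT Lᵢ = 18.1×10⁻⁶×168×290 + 12.5×10⁻⁶×168×625 = 2.194 mm.
The walls prevent any net length change, so an axial force P (same in every segment) develops. Compatibility: P · Σ Lᵢ/(AᵢEᵢ) = δ_free.
The series flexibility is Σ Lᵢ/(AᵢEᵢ) = 290/(2350×106×10³) + 625/(2150×198×10³) = 2.632×10⁻⁶ mm/N.
So P = 2.194 / 2.632×10⁻⁶ = 833.6 kN, tensile.
σ_{steel} = P / A = 833600 / 2150 = 387.7 MPa.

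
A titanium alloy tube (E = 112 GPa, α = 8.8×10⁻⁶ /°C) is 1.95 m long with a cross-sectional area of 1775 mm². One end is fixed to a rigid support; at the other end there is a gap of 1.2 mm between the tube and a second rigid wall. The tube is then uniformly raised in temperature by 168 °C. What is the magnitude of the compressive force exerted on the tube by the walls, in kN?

If the wall were absent the tube would grow by αΔT L = 8.8×10⁻⁶ × 168 × 1950 = 2.883 mm.
After closing the 1.2 mm clearance, 2.883 − 1.2 = 1.683 mm of expansion remains to be suppressed by the wall.
That suppressed elongation corresponds to σ = E·Δ/L = 112×10³ × 1.683/1950 = 96.66 MPa.
P = σA = 96.66 × 1775 = 171.6 kN.

P ≈ 172 kN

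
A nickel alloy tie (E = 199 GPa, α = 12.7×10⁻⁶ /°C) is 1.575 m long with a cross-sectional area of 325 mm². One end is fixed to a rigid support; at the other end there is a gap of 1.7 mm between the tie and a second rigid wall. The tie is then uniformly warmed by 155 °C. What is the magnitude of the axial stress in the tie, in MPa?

Unrestrained expansion: δ_free = αΔT L = 12.7×10⁻⁶ × 155 × 1575 = 3.1 mm.
The gap closes (δ_free > 1.7 mm) and the wall then resists a further 3.1 − 1.7 = 1.4 mm of expansion.
That suppressed elongation corresponds to σ = E·Δ/L = 199×10³ × 1.4/1575 = 176.9 MPa.

σ ≈ 177 MPa (compressive)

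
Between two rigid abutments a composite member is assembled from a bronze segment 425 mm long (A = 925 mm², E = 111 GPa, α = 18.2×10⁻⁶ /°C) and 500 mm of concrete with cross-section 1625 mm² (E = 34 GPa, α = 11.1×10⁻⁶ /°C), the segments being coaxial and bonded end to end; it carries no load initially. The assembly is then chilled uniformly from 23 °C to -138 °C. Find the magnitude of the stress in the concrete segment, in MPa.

σ ≈ 99.8 MPa (tensile)

With the walls removed the bar would change length by δ_free = Σ αᵢΔT Lᵢ = 18.2×10⁻⁶×161×425 + 11.1×10⁻⁶×161×500 = 2.139 mm.
The rigid supports impose zero overall length change; the single axial force P common to all segments must satisfy P Σ Lᵢ/(AᵢEᵢ) = δ_free.
Σ Lᵢ/(AᵢEᵢ) = 425/(925×111×10³) + 500/(1625×34×10³) = 1.319×10⁻⁵ mm/N.
Hence P = δ_free / Σ(L/AE) = 2.139/1.319×10⁻⁵ = 162.2 kN (tensile).
σ_{concrete} = P / A = 162200 / 1625 = 99.8 MPa.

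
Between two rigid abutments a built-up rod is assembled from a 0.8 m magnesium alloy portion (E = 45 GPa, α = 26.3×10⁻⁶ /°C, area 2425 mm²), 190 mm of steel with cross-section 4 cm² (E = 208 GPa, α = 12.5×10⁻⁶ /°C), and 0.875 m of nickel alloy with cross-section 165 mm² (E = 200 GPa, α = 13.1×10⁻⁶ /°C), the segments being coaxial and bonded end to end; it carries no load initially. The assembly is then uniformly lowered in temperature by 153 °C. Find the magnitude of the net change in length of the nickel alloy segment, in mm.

|ΔL| ≈ 2.16 mm

Free thermal contraction of the whole bar: Σ αᵢΔT Lᵢ = 26.3×10⁻⁶×153×800 + 12.5×10⁻⁶×153×190 + 13.1×10⁻⁶×153×875 = 5.336 mm.
The rigid supports impose zero overall length change; the single axial force P common to all segments must satisfy P Σ Lᵢ/(AᵢEᵢ) = δ_free.
The series flexibility is Σ Lᵢ/(AᵢEᵢ) = 800/(2425×45×10³) + 190/(400×208×10³) + 875/(165×200×10³) = 3.613×10⁻⁵ mm/N.
So P = 5.336 / 3.613×10⁻⁵ = 147.7 kN, tensile.
For the nickel alloy segment, free thermal change = 13.1×10⁻⁶×153×875 = 1.754 mm and elastic change from P = 147700×875/(165×200×10³) = 3.916 mm; these oppose, so the net change is 2.16 mm (segment lengthens).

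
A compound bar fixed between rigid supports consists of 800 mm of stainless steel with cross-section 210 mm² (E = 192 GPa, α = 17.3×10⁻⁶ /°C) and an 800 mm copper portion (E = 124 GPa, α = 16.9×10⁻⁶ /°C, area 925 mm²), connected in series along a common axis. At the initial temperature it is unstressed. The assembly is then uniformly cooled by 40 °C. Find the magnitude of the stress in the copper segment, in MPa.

If the supports were absent, the total length change would be Σ αᵢΔT Lᵢ = 17.3×10⁻⁶×40×800 + 16.9×10⁻⁶×40×800 = 1.094 mm.
Since the ends are fixed, an axial force P builds up, equal in every segment, with P · Σ Lᵢ/(AᵢEᵢ) = δ_free.
Σ Lᵢ/(AᵢEᵢ) = 800/(210×192×10³) + 800/(925×124×10³) = 2.682×10⁻⁵ mm/N.
So P = 1.094 / 2.682×10⁻⁵ = 40.81 kN, tensile.
σ_{copper} = P / A = 40810 / 925 = 44.12 MPa.

σ ≈ 44.1 MPa (tensile)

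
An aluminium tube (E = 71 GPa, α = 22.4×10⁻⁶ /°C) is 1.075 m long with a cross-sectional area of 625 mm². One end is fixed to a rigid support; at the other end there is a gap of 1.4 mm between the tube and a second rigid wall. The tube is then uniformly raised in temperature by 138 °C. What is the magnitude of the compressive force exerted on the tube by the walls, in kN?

Free thermal elongation = αΔT L = 22.4×10⁻⁶ × 138 × 1075 = 3.323 mm.
After closing the 1.4 mm clearance, 3.323 − 1.4 = 1.923 mm of expansion remains to be suppressed by the wall.
That suppressed elongation corresponds to σ = E·Δ/L = 71×10³ × 1.923/1075 = 127 MPa.
Force on the wall = σA = 127 × 625 mm² = 79.38 kN.

P ≈ 79.4 kN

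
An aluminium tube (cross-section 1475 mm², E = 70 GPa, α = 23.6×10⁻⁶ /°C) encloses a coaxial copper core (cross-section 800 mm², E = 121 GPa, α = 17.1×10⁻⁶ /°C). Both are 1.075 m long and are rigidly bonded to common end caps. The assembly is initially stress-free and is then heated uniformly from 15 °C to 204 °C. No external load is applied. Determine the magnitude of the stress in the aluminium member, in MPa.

Both members must finish at the same length. With the larger α, the aluminium tends to over-expand; the plates restrain it, putting the aluminium in compression and the copper in tension. With no external load the two internal forces are equal and opposite, magnitude P.
Equating the net (thermal + elastic) strains gives |α₁ − α₂|·ΔT = P·[1/(A₁E₁) + 1/(A₂E₂)].
|α₁ − α₂|·ΔT = 6.5×10⁻⁶ × 189 = 0.001228.
1/(A₁E₁) + 1/(A₂E₂) = 1/(1475×70×10³) + 1/(800×121×10³) = 2.002×10⁻⁸ N⁻¹.
So P = 0.001228 / 2.002×10⁻⁸ = 61.38 kN.
σ_{aluminium} = P/A₁ = 61380/1475 = 41.61 MPa, compressive.

σ ≈ 41.6 MPa (compressive)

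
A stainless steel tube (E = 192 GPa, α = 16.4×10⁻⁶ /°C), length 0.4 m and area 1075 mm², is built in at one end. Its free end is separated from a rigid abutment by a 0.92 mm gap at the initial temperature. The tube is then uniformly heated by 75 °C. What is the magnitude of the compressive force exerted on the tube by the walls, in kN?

P ≈ 0 kN

Unrestrained expansion: δ_free = αΔT L = 16.4×10⁻⁶ × 75 × 400 = 0.492 mm.
Since δ_free = 0.492 mm is less than the 0.92 mm gap, the tube never touches the wall. No axial force develops.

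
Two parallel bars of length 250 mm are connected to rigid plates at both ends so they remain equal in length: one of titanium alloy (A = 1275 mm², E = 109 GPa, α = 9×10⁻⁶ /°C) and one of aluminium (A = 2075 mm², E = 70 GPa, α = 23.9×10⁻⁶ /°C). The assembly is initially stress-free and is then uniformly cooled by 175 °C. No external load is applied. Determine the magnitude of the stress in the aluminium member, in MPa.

Both members must finish at the same length. With the larger α, the aluminium tends to over-contract; the plates restrain it, putting the aluminium in tension and the titanium alloy in compression. With no external load the two internal forces are equal and opposite, magnitude P.
Compatibility of the two members (thermal + elastic change equal): (α₁ − α₂)ΔT = P·[1/(A₁E₁) + 1/(A₂E₂)].
|α₁ − α₂|·ΔT = 14.9×10⁻⁶ × 175 = 0.002607.
1/(A₁E₁) + 1/(A₂E₂) = 1/(1275×109×10³) + 1/(2075×70×10³) = 1.408×10⁻⁸ N⁻¹.
So P = 0.002607 / 1.408×10⁻⁸ = 185.2 kN.
σ_{aluminium} = P/A₂ = 185200/2075 = 89.25 MPa, tensile.

σ ≈ 89.2 MPa (tensile)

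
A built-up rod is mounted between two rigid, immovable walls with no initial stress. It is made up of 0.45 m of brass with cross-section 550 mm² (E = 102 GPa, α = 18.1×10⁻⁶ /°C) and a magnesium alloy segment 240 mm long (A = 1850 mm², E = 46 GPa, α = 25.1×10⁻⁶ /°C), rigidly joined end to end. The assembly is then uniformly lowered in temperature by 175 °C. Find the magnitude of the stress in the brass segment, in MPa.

If the supports were absent, the total length change would be Σ αᵢΔT Lᵢ = 18.1×10⁻⁶×175×450 + 25.1×10⁻⁶×175×240 = 2.48 mm.
The rigid supports impose zero overall length change; the single axial force P common to all segments must satisfy P Σ Lᵢ/(AᵢEᵢ) = δ_free.
Σ Lᵢ/(AᵢEᵢ) = 450/(550×102×10³) + 240/(1850×46×10³) = 1.084×10⁻⁵ mm/N.
Hence P = δ_free / Σ(L/AE) = 2.48/1.084×10⁻⁵ = 228.7 kN (tensile).
σ_{brass} = P / A = 228700 / 550 = 415.8 MPa.

σ ≈ 416 MPa (tensile)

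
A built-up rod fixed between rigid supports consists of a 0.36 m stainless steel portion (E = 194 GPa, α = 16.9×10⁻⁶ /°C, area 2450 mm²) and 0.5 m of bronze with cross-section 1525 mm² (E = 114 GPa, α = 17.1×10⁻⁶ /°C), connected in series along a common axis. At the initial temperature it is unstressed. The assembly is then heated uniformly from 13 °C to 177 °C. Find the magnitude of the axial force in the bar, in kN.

P ≈ 661 kN (compressive)

Free thermal expansion of the whole bar: Σ αᵢΔT Lᵢ = 16.9×10⁻⁶×164×360 + 17.1×10⁻⁶×164×500 = 2.4 mm.
The rigid supports impose zero overall length change; the single axial force P common to all segments must satisfy P Σ Lᵢ/(AᵢEᵢ) = δ_free.
The series flexibility is Σ Lᵢ/(AᵢEᵢ) = 360/(2450×194×10³) + 500/(1525×114×10³) = 3.633×10⁻⁶ mm/N.
Hence P = δ_free / Σ(L/AE) = 2.4/3.633×10⁻⁶ = 660.5 kN (compressive).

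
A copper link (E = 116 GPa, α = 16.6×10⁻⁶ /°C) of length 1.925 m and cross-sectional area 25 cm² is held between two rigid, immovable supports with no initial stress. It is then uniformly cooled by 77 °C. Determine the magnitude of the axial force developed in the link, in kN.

P ≈ 371 kN (tensile)

The ends cannot move, so σ = EαΔT = 116×10³ × 16.6×10⁻⁶ × 77 = 148.3 MPa.
Then P = σA = 148.3 × 2500 mm² = 370.7 kN, tensile.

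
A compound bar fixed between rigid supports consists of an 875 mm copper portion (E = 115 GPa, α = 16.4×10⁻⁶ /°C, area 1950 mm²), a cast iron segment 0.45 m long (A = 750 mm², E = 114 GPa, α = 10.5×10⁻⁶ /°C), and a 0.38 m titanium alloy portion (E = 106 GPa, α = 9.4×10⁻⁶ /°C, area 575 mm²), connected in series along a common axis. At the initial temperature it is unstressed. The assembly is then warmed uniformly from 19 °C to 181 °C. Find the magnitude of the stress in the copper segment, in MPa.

σ ≈ 122 MPa (compressive)

If the supports were absent, the total length change would be Σ αᵢΔT Lᵢ = 16.4×10⁻⁶×162×875 + 10.5×10⁻⁶×162×450 + 9.4×10⁻⁶×162×380 = 3.669 mm.
The walls prevent any net length change, so an axial force P (same in every segment) develops. Compatibility: P · Σ Lᵢ/(AᵢEᵢ) = δ_free.
Σ Lᵢ/(AᵢEᵢ) = 875/(1950×115×10³) + 450/(750×114×10³) + 380/(575×106×10³) = 1.54×10⁻⁵ mm/N.
So P = 3.669 / 1.54×10⁻⁵ = 238.2 kN, compressive.
σ_{copper} = P / A = 238200 / 1950 = 122.2 MPa.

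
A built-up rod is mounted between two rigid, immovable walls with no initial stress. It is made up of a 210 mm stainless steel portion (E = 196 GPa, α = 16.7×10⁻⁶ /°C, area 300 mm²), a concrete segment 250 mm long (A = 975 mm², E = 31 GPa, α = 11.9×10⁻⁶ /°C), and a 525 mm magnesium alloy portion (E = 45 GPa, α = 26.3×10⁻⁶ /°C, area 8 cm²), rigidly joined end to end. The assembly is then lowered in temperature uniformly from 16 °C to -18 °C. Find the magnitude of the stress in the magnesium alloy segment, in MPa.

σ ≈ 32.6 MPa (tensile)

With the walls removed the bar would change length by δ_free = Σ αᵢΔT Lᵢ = 16.7×10⁻⁶×34×210 + 11.9×10⁻⁶×34×250 + 26.3×10⁻⁶×34×525 = 0.6898 mm.
The rigid supports impose zero overall length change; the single axial force P common to all segments must satisfy P Σ Lᵢ/(AᵢEᵢ) = δ_free.
The series flexibility is Σ Lᵢ/(AᵢEᵢ) = 210/(300×196×10³) + 250/(975×31×10³) + 525/(800×45×10³) = 2.643×10⁻⁵ mm/N.
So P = 0.6898 / 2.643×10⁻⁵ = 26.1 kN, tensile.
σ_{magnesium alloy} = P / A = 26100 / 800 = 32.63 MPa.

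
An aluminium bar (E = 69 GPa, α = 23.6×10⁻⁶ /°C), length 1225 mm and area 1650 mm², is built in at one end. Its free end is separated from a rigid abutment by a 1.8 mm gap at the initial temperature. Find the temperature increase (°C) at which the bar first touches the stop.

ΔT ≈ 62.3 °C

The gap closes when αΔT L = 1.8 mm, since the bar is still unstressed at that instant.
So ΔT = g/(αL) = 1.8/(23.6×10⁻⁶ × 1225) = 62.26 °C.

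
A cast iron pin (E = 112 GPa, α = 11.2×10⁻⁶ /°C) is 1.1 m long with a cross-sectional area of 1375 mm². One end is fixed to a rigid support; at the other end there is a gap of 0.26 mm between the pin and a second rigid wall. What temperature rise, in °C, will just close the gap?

ΔT ≈ 21.1 °C

The gap closes when αΔT L = 0.26 mm, since the pin is still unstressed at that instant.
So ΔT = g/(αL) = 0.26/(11.2×10⁻⁶ × 1100) = 21.1 °C.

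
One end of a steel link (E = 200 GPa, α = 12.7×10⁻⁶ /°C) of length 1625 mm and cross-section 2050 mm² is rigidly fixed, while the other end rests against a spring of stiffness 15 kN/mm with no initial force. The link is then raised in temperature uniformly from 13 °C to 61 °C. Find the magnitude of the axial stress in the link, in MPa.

σ ≈ 6.84 MPa (compressive)

Free thermal expansion: δ_free = αΔT L = 12.7×10⁻⁶ × 48 × 1625 = 0.9906 mm.
Let P be the compressive force at the spring. The link shortens elastically by PL/(AE) and the spring compresses by P/k; together these equal δ_free.
P [ L/(AE) + 1/k ] = δ_free → P [ 1625/(2050×200×10³) + 1/(15×10³) ] = 0.9906.
P = 0.9906 / 7.063×10⁻⁵ = 14030 N.
σ = P/A = 14030/2050 = 6.842 MPa.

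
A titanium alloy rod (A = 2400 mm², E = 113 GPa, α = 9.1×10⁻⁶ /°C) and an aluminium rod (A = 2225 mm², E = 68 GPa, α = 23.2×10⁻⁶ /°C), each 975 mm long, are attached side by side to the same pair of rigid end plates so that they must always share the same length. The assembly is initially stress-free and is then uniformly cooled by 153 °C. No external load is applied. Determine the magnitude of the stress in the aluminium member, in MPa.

σ ≈ 94.2 MPa (tensile)

Equilibrium of a rigid end plate with no external load gives equal and opposite internal forces ±P in the two members. Since α_{aluminium} > α_{titanium alloy}, cooling drives the aluminium into tension and the titanium alloy into compression.
Equating the net (thermal + elastic) strains gives |α₁ − α₂|·ΔT = P·[1/(A₁E₁) + 1/(A₂E₂)].
|α₁ − α₂|·ΔT = 14.1×10⁻⁶ × 153 = 0.002157.
1/(A₁E₁) + 1/(A₂E₂) = 1/(2400×113×10³) + 1/(2225×68×10³) = 1.03×10⁻⁸ N⁻¹.
So P = 0.002157 / 1.03×10⁻⁸ = 209.5 kN.
σ_{aluminium} = P/A₂ = 209500/2225 = 94.16 MPa, tensile.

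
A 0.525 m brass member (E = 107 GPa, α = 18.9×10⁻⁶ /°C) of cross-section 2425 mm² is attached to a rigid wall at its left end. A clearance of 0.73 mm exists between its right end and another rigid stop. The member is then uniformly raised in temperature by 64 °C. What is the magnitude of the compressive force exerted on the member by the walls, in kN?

Unrestrained expansion: δ_free = αΔT L = 18.9×10⁻⁶ × 64 × 525 = 0.635 mm.
This is smaller than the 0.73 mm clearance, so the member expands freely without reaching the stop — the stress is zero.

P ≈ 0 kN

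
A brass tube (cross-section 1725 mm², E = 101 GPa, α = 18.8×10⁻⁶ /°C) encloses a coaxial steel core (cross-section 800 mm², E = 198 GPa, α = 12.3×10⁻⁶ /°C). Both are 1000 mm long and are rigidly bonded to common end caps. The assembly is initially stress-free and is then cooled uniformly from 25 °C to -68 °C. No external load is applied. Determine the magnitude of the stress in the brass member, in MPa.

Both members must finish at the same length. With the larger α, the brass tends to over-contract; the plates restrain it, putting the brass in tension and the steel in compression. With no external load the two internal forces are equal and opposite, magnitude P.
Setting the final lengths equal and cancelling L: (α₁ − α₂)ΔT = P/(A₁E₁) + P/(A₂E₂).
|α₁ − α₂|·ΔT = 6.5×10⁻⁶ × 93 = 0.0006045.
1/(A₁E₁) + 1/(A₂E₂) = 1/(1725×101×10³) + 1/(800×198×10³) = 1.205×10⁻⁸ N⁻¹.
P = 0.0006045 / 1.205×10⁻⁸ = 50150 N = 50.15 kN.
σ_{brass} = P/A₁ = 50150/1725 = 29.07 MPa, tensile.

σ ≈ 29.1 MPa (tensile)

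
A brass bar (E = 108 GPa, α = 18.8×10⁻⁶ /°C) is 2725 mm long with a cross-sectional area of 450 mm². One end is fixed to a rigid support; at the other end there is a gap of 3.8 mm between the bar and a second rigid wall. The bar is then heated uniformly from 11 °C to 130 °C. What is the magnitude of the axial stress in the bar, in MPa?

If the wall were absent the bar would grow by αΔT L = 18.8×10⁻⁶ × 119 × 2725 = 6.096 mm.
This exceeds the 3.8 mm gap, so the wall pushes back. The portion of expansion that must be recovered elastically is δ_free − gap = 6.096 − 3.8 = 2.296 mm.
So σ = E(δ_free − g)/L = 108×10³ × 2.296/2725 = 91.01 MPa.

σ ≈ 91 MPa (compressive)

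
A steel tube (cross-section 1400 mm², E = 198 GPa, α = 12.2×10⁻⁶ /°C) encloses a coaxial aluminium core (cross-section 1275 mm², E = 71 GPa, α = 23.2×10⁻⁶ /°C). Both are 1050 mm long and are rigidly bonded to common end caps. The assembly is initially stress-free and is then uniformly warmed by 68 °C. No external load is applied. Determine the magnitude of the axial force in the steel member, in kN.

The aluminium has the larger α, so on heating it would change length more than the steel if both were free. The rigid plates force a common final length, so the aluminium is put into compression and the steel into tension, with equal and opposite forces P (no external load).
Setting the final lengths equal and cancelling L: (α₁ − α₂)ΔT = P/(A₁E₁) + P/(A₂E₂).
|α₁ − α₂|·ΔT = 11×10⁻⁶ × 68 = 0.000748.
1/(A₁E₁) + 1/(A₂E₂) = 1/(1400×198×10³) + 1/(1275×71×10³) = 1.465×10⁻⁸ N⁻¹.
So P = 0.000748 / 1.465×10⁻⁸ = 51.04 kN.

P ≈ 51 kN (tensile in the steel)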